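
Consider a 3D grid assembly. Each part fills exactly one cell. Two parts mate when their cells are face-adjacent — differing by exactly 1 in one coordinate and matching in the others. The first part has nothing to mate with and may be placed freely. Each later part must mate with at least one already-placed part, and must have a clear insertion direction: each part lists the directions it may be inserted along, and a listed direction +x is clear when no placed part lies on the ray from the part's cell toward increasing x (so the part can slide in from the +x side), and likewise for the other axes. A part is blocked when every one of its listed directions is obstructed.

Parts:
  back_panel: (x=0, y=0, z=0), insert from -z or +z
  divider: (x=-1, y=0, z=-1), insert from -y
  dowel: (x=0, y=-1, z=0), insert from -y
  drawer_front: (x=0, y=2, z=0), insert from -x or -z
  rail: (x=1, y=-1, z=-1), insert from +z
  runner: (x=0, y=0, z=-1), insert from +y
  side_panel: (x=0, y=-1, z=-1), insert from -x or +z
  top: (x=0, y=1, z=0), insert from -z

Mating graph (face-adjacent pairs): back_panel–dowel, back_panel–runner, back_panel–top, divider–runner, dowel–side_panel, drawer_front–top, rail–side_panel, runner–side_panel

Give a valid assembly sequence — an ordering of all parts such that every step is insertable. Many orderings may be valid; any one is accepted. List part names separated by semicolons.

1. divider@(-1, 0, -1) [-y clear] — {divider}
2. runner@(0, 0, -1) [+y clear] — {divider, runner}
3. side_panel@(0, -1, -1) [-x clear] — {divider, runner, side_panel}
4. back_panel@(0, 0, 0) [+z clear] — {back_panel, divider, runner, side_panel}
5. top@(0, 1, 0) [-z clear] — {back_panel, divider, runner, side_panel, top}
6. rail@(1, -1, -1) [+z clear] — {back_panel, divider, rail, runner, side_panel, top}
7. drawer_front@(0, 2, 0) [-x clear] — {back_panel, divider, drawer_front, rail, runner, side_panel, top}
8. dowel@(0, -1, 0) [-y clear] — {back_panel, divider, dowel, drawer_front, rail, runner, side_panel, top}

divider; runner; side_panel; back_panel; top; rail; drawer_front; dowel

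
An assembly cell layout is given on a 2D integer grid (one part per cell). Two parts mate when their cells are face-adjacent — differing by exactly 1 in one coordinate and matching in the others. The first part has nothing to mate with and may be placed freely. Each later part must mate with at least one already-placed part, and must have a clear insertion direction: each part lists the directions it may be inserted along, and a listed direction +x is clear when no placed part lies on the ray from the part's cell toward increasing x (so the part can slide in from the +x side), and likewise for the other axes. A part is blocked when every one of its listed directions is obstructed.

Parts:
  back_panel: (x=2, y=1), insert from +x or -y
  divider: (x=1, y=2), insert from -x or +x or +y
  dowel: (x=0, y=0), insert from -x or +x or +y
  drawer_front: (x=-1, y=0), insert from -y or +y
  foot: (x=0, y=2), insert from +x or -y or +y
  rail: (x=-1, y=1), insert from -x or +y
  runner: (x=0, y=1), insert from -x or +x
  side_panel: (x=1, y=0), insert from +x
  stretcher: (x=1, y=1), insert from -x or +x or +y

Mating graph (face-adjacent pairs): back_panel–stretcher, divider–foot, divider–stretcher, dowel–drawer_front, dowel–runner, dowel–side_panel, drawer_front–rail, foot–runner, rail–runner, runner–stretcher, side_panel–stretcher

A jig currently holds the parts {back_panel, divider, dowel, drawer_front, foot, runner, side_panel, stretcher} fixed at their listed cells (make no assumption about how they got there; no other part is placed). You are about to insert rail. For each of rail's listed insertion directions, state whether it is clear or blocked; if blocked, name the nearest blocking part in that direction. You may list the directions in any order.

-x: ray from rail(-1, 1) has no placed part ⇒ clear
+y: ray from rail(-1, 1) has no placed part ⇒ clear

+y: clear; -x: clear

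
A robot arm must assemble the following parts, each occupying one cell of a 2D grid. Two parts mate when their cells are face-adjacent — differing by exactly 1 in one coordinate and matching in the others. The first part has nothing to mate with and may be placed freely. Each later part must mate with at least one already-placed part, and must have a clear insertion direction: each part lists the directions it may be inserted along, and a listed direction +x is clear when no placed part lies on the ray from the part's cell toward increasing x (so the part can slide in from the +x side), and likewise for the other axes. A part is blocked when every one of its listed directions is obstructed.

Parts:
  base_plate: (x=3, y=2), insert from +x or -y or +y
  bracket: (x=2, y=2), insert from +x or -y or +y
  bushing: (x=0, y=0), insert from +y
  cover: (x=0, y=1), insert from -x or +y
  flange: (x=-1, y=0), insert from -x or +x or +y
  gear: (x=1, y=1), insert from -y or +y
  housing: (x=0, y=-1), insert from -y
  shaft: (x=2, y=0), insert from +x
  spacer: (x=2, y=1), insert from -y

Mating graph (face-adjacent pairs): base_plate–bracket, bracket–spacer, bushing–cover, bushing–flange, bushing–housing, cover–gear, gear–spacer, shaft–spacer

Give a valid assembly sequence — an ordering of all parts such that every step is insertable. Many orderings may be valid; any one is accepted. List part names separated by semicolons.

1. flange@(-1, 0) [-x clear] — {flange}
2. bushing@(0, 0) [+y clear] — {bushing, flange}
3. cover@(0, 1) [-x clear] — {bushing, cover, flange}
4. gear@(1, 1) [-y clear] — {bushing, cover, flange, gear}
5. spacer@(2, 1) [-y clear] — {bushing, cover, flange, gear, spacer}
6. shaft@(2, 0) [+x clear] — {bushing, cover, flange, gear, shaft, spacer}
7. bracket@(2, 2) [+x clear] — {bracket, bushing, cover, flange, gear, shaft, spacer}
8. base_plate@(3, 2) [+x clear] — {base_plate, bracket, bushing, cover, flange, gear, shaft, spacer}
9. housing@(0, -1) [-y clear] — {base_plate, bracket, bushing, cover, flange, gear, housing, shaft, spacer}

flange; bushing; cover; gear; spacer; shaft; bracket; base_plate; housing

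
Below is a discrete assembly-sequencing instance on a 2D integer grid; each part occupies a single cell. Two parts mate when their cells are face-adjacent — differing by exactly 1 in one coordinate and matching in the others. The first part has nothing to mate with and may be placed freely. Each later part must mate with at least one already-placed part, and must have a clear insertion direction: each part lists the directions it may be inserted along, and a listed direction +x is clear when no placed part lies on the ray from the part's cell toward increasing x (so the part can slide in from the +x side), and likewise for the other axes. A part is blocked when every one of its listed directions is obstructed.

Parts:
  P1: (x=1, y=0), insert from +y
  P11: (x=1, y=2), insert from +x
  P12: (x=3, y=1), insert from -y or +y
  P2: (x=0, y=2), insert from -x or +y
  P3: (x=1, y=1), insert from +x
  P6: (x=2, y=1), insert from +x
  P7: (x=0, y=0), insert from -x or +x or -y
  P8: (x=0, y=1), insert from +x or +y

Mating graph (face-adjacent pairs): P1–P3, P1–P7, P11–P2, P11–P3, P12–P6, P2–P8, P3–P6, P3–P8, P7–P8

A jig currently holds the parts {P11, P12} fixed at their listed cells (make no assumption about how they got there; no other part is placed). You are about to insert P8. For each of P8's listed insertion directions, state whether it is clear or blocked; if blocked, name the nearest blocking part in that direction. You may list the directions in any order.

+x: nearest on ray is P12@(3, 1) ⇒ blocked
+y: ray from P8(0, 1) has no placed part ⇒ clear

+x: blocked by P12; +y: clear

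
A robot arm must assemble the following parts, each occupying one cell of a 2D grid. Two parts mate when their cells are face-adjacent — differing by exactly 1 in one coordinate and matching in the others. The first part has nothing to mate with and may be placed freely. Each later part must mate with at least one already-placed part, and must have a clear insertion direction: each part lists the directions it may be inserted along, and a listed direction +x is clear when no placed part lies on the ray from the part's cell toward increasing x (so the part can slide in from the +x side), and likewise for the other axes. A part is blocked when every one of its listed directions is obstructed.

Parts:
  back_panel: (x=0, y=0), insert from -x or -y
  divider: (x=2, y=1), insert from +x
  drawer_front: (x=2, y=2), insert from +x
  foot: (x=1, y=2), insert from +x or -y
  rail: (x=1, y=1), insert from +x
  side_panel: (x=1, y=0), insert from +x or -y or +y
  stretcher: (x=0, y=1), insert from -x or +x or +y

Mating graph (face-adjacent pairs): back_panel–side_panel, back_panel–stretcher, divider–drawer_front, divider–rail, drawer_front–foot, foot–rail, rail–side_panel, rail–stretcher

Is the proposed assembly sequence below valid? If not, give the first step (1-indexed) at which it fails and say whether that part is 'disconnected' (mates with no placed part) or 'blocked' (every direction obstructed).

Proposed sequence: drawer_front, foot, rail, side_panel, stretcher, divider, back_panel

1. drawer_front@(2, 2) [+x clear] — {drawer_front}
2. foot@(1, 2) [-y clear] — {drawer_front, foot}
3. rail@(1, 1) [+x clear] — {drawer_front, foot, rail}
4. side_panel@(1, 0) [+x clear] — {drawer_front, foot, rail, side_panel}
5. stretcher@(0, 1) [-x clear] — {drawer_front, foot, rail, side_panel, stretcher}
6. divider@(2, 1) [+x clear] — {divider, drawer_front, foot, rail, side_panel, stretcher}
7. back_panel@(0, 0) [-x clear] — {back_panel, divider, drawer_front, foot, rail, side_panel, stretcher}

Valid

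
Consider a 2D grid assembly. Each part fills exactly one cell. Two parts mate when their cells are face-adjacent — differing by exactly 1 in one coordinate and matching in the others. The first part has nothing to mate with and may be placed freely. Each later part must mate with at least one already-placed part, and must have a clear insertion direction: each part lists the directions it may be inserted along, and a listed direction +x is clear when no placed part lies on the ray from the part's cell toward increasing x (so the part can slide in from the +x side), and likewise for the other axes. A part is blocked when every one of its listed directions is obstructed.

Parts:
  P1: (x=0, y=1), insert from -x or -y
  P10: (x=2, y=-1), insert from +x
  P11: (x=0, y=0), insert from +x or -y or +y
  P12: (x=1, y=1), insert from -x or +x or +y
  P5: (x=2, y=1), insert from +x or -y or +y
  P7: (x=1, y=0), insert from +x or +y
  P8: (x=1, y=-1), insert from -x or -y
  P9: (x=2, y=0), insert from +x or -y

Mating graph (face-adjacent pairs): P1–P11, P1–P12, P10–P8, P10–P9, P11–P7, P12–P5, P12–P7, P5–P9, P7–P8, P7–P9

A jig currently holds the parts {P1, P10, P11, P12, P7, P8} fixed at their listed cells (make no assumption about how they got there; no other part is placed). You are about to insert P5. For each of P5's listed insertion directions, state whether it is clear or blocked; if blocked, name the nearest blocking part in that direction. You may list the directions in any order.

+x: ray from P5(2, 1) has no placed part ⇒ clear
-y: nearest on ray is P10@(2, -1) ⇒ blocked
+y: ray from P5(2, 1) has no placed part ⇒ clear

+x: clear; +y: clear; -y: blocked by P10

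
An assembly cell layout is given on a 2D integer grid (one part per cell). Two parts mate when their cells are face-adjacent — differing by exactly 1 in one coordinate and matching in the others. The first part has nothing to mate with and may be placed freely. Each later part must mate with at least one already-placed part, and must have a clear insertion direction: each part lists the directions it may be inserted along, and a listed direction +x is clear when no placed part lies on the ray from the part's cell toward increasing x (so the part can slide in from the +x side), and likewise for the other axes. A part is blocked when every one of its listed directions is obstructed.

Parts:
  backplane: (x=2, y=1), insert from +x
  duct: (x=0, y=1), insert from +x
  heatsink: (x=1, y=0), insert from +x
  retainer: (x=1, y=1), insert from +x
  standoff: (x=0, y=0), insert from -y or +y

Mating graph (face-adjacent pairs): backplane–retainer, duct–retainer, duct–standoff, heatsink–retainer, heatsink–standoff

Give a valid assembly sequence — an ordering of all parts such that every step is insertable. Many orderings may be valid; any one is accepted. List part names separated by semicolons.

1. heatsink@(1, 0) [+x clear] — {heatsink}
2. standoff@(0, 0) [-y clear] — {heatsink, standoff}
3. duct@(0, 1) [+x clear] — {duct, heatsink, standoff}
4. retainer@(1, 1) [+x clear] — {duct, heatsink, retainer, standoff}
5. backplane@(2, 1) [+x clear] — {backplane, duct, heatsink, retainer, standoff}

heatsink; standoff; duct; retainer; backplane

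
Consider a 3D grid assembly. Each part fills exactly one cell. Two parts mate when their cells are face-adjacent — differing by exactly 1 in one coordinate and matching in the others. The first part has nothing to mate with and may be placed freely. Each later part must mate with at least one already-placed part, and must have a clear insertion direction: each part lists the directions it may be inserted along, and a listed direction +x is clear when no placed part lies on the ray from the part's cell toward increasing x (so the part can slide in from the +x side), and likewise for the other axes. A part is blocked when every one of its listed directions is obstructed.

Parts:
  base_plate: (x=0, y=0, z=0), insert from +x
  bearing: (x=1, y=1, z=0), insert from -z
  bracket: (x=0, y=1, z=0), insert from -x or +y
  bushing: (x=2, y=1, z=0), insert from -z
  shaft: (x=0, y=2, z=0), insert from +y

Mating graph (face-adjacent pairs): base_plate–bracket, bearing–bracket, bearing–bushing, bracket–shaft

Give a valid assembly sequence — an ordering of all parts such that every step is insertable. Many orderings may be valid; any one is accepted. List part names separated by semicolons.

base_plate; bracket; shaft; bearing; bushing

1. base_plate@(0, 0, 0) [+x clear] — {base_plate}
2. bracket@(0, 1, 0) [-x clear] — {base_plate, bracket}
3. shaft@(0, 2, 0) [+y clear] — {base_plate, bracket, shaft}
4. bearing@(1, 1, 0) [-z clear] — {base_plate, bearing, bracket, shaft}
5. bushing@(2, 1, 0) [-z clear] — {base_plate, bearing, bracket, bushing, shaft}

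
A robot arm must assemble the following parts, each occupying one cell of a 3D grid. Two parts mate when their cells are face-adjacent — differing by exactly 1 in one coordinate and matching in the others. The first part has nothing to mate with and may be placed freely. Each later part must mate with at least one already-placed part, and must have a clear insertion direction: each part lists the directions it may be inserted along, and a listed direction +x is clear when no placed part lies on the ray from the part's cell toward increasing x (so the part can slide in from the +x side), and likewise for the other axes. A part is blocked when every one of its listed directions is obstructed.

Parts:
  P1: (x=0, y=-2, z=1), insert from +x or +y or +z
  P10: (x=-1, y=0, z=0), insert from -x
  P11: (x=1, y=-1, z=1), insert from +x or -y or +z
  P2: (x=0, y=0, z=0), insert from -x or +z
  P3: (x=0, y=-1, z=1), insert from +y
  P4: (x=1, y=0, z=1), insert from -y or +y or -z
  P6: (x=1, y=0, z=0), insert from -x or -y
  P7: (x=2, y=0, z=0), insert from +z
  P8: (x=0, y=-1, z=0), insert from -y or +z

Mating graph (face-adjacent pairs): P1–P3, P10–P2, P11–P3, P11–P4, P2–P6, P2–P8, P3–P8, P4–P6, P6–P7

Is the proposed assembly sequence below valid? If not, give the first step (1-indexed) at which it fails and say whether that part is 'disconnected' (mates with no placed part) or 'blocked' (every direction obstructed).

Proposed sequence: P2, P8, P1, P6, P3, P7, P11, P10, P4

1. P2@(0, 0, 0) [-x clear] — {P2}
2. P8@(0, -1, 0) [-y clear] — {P2, P8}
3. P1@(0, -2, 1) — no placed neighbour ⇒ disconnected

Invalid at step 3 (disconnected)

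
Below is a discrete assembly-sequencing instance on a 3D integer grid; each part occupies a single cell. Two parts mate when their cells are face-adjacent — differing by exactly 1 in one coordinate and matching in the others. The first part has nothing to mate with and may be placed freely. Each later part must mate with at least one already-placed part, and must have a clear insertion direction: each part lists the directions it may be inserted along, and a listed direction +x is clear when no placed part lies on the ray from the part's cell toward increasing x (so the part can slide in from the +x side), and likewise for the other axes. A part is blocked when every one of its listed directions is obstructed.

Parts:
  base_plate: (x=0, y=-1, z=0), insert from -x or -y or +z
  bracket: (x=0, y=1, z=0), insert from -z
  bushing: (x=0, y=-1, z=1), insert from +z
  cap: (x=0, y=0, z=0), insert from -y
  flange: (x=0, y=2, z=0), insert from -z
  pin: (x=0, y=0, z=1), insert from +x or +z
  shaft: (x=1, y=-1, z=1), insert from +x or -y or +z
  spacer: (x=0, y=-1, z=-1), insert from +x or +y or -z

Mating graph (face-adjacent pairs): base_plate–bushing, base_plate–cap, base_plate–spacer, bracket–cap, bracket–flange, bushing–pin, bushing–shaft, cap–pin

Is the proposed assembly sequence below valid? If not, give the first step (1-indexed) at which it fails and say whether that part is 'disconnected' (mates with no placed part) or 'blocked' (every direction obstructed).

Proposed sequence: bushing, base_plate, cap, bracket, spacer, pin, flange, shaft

1. bushing@(0, -1, 1) [+z clear] — {bushing}
2. base_plate@(0, -1, 0) [-x clear] — {base_plate, bushing}
3. cap@(0, 0, 0) — -y all obstructed ⇒ blocked

Invalid at step 3 (blocked)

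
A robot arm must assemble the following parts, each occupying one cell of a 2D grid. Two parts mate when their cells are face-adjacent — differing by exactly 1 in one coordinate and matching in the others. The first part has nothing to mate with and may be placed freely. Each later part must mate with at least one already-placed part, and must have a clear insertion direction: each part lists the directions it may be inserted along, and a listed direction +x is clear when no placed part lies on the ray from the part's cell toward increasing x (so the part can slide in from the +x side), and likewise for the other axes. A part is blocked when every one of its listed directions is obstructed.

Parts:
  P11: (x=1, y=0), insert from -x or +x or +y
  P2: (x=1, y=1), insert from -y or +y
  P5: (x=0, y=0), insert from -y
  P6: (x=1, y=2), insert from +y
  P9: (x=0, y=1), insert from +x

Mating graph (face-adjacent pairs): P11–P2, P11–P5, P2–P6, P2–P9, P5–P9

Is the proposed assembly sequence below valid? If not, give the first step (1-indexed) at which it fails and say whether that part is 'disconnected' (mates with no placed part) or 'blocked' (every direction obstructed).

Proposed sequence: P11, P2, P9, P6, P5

1. P11@(1, 0) [-x clear] — {P11}
2. P2@(1, 1) [+y clear] — {P11, P2}
3. P9@(0, 1) — +x all obstructed ⇒ blocked

Invalid at step 3 (blocked)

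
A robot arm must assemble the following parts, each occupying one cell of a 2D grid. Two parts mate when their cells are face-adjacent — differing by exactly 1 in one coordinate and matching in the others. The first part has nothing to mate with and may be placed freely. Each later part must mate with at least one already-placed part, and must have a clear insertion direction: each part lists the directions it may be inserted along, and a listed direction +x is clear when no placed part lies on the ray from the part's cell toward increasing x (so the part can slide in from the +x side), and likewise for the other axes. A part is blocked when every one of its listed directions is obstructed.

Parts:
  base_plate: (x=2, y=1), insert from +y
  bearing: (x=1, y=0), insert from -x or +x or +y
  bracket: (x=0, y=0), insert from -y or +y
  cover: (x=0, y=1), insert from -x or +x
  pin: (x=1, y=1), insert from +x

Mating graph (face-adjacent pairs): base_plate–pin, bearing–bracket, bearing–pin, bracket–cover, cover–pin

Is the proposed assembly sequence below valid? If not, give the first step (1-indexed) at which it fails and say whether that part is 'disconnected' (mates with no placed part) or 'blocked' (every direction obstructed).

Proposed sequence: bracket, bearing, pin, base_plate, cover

Valid

1. bracket@(0, 0) [-y clear] — {bracket}
2. bearing@(1, 0) [+x clear] — {bearing, bracket}
3. pin@(1, 1) [+x clear] — {bearing, bracket, pin}
4. base_plate@(2, 1) [+y clear] — {base_plate, bearing, bracket, pin}
5. cover@(0, 1) [-x clear] — {base_plate, bearing, bracket, cover, pin}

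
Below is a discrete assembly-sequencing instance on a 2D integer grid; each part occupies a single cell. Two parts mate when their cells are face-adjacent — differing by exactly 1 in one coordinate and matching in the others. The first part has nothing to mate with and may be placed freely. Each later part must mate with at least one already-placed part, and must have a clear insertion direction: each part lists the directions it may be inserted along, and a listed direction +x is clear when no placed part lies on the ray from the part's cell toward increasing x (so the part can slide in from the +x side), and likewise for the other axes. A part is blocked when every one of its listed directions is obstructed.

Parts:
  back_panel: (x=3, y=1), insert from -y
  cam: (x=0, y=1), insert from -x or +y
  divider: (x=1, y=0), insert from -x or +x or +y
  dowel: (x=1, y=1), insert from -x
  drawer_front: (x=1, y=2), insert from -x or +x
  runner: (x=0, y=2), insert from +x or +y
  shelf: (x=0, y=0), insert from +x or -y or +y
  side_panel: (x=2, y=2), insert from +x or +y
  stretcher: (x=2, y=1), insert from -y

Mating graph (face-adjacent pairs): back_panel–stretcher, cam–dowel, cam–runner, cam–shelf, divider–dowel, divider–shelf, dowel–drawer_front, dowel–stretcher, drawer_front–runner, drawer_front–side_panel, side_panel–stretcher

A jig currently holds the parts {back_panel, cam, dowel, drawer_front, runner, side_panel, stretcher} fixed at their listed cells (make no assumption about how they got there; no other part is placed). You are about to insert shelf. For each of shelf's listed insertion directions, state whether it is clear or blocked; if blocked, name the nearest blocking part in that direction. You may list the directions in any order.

+x: clear; +y: blocked by cam; -y: clear

+x: ray from shelf(0, 0) has no placed part ⇒ clear
-y: ray from shelf(0, 0) has no placed part ⇒ clear
+y: nearest on ray is cam@(0, 1) ⇒ blocked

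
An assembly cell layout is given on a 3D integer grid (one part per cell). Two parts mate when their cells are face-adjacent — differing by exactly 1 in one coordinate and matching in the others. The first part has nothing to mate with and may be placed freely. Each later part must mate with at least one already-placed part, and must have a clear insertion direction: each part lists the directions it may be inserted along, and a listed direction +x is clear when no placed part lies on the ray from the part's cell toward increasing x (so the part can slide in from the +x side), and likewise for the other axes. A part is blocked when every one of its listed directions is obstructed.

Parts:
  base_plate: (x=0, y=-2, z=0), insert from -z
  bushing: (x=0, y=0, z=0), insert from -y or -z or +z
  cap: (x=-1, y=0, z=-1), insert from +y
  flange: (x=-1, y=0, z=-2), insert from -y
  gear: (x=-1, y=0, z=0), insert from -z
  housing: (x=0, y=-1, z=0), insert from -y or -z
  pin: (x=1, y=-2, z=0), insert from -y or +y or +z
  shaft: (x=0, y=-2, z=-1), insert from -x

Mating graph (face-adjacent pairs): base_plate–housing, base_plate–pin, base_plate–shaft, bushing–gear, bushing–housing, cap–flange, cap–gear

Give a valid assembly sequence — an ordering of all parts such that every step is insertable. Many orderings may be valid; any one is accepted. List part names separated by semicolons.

housing; base_plate; shaft; pin; bushing; gear; cap; flange

1. housing@(0, -1, 0) [-y clear] — {housing}
2. base_plate@(0, -2, 0) [-z clear] — {base_plate, housing}
3. shaft@(0, -2, -1) [-x clear] — {base_plate, housing, shaft}
4. pin@(1, -2, 0) [-y clear] — {base_plate, housing, pin, shaft}
5. bushing@(0, 0, 0) [-z clear] — {base_plate, bushing, housing, pin, shaft}
6. gear@(-1, 0, 0) [-z clear] — {base_plate, bushing, gear, housing, pin, shaft}
7. cap@(-1, 0, -1) [+y clear] — {base_plate, bushing, cap, gear, housing, pin, shaft}
8. flange@(-1, 0, -2) [-y clear] — {base_plate, bushing, cap, flange, gear, housing, pin, shaft}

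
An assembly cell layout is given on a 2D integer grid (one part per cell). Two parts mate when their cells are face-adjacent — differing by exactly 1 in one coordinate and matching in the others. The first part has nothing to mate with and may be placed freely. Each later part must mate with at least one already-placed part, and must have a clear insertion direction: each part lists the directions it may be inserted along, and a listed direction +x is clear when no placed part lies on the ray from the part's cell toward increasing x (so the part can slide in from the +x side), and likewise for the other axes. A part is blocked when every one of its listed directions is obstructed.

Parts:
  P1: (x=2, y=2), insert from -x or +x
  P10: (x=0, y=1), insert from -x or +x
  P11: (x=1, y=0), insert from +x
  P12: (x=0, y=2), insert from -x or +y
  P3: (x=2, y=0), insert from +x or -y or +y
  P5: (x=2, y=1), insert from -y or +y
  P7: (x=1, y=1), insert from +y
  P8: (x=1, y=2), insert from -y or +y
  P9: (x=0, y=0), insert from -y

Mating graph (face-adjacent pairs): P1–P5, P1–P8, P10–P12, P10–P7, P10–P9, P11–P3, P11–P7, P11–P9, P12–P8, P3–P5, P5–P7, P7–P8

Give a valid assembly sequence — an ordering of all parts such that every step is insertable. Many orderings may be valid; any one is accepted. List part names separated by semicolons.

1. P5@(2, 1) [-y clear] — {P5}
2. P1@(2, 2) [-x clear] — {P1, P5}
3. P7@(1, 1) [+y clear] — {P1, P5, P7}
4. P8@(1, 2) [+y clear] — {P1, P5, P7, P8}
5. P11@(1, 0) [+x clear] — {P1, P11, P5, P7, P8}
6. P3@(2, 0) [+x clear] — {P1, P11, P3, P5, P7, P8}
7. P9@(0, 0) [-y clear] — {P1, P11, P3, P5, P7, P8, P9}
8. P12@(0, 2) [-x clear] — {P1, P11, P12, P3, P5, P7, P8, P9}
9. P10@(0, 1) [-x clear] — {P1, P10, P11, P12, P3, P5, P7, P8, P9}

P5; P1; P7; P8; P11; P3; P9; P12; P10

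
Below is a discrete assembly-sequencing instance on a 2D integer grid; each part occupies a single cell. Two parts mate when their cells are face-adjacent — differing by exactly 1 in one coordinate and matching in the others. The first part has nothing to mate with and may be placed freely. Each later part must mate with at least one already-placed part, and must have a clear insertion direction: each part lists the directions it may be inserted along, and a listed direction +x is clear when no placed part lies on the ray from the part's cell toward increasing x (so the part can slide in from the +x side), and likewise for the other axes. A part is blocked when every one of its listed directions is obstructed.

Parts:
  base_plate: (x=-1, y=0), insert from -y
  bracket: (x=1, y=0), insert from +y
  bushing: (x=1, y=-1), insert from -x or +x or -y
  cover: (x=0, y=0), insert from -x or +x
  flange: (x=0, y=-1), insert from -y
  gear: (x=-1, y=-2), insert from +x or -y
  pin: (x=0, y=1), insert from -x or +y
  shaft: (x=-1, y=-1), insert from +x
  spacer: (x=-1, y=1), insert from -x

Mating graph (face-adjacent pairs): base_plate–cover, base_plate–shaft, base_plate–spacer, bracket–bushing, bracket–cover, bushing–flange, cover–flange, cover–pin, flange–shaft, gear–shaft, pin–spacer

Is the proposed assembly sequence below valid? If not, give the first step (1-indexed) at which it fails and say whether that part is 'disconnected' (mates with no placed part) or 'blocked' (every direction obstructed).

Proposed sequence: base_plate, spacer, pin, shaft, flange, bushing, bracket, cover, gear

1. base_plate@(-1, 0) [-y clear] — {base_plate}
2. spacer@(-1, 1) [-x clear] — {base_plate, spacer}
3. pin@(0, 1) [+y clear] — {base_plate, pin, spacer}
4. shaft@(-1, -1) [+x clear] — {base_plate, pin, shaft, spacer}
5. flange@(0, -1) [-y clear] — {base_plate, flange, pin, shaft, spacer}
6. bushing@(1, -1) [+x clear] — {base_plate, bushing, flange, pin, shaft, spacer}
7. bracket@(1, 0) [+y clear] — {base_plate, bracket, bushing, flange, pin, shaft, spacer}
8. cover@(0, 0) — -x/+x all obstructed ⇒ blocked

Invalid at step 8 (blocked)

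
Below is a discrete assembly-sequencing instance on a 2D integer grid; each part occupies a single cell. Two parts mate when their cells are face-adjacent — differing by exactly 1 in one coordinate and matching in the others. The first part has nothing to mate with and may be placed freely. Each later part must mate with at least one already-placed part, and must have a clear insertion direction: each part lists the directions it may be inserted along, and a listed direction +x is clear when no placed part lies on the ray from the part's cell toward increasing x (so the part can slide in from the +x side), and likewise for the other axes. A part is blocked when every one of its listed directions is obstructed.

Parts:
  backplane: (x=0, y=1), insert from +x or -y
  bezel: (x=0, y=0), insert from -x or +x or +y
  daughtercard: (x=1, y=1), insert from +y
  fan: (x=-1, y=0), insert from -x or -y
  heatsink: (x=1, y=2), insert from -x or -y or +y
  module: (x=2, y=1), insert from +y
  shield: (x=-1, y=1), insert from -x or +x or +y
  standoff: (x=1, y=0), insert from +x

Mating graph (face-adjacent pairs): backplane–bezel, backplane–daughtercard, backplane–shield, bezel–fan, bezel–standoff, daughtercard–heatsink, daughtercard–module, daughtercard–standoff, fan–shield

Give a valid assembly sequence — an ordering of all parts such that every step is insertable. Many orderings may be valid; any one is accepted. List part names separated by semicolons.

1. standoff@(1, 0) [+x clear] — {standoff}
2. daughtercard@(1, 1) [+y clear] — {daughtercard, standoff}
3. backplane@(0, 1) [-y clear] — {backplane, daughtercard, standoff}
4. shield@(-1, 1) [-x clear] — {backplane, daughtercard, shield, standoff}
5. module@(2, 1) [+y clear] — {backplane, daughtercard, module, shield, standoff}
6. heatsink@(1, 2) [-x clear] — {backplane, daughtercard, heatsink, module, shield, standoff}
7. bezel@(0, 0) [-x clear] — {backplane, bezel, daughtercard, heatsink, module, shield, standoff}
8. fan@(-1, 0) [-x clear] — {backplane, bezel, daughtercard, fan, heatsink, module, shield, standoff}

standoff; daughtercard; backplane; shield; module; heatsink; bezel; fan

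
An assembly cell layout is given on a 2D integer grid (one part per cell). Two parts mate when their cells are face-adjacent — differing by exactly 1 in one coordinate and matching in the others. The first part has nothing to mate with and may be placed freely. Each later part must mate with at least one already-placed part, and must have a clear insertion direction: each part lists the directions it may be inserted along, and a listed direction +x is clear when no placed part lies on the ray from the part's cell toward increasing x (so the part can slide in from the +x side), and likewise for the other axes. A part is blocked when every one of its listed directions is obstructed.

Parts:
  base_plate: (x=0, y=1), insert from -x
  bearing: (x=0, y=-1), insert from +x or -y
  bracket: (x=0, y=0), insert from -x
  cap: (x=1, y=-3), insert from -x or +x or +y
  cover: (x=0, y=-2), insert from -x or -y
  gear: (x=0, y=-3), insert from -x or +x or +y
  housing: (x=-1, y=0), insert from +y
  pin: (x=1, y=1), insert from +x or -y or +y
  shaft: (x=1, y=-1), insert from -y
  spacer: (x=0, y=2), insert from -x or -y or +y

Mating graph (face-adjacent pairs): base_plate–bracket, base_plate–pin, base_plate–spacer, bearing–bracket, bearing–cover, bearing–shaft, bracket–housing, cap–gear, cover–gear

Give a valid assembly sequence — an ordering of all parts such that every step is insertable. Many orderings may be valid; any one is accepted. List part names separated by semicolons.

1. spacer@(0, 2) [-x clear] — {spacer}
2. base_plate@(0, 1) [-x clear] — {base_plate, spacer}
3. pin@(1, 1) [+x clear] — {base_plate, pin, spacer}
4. bracket@(0, 0) [-x clear] — {base_plate, bracket, pin, spacer}
5. housing@(-1, 0) [+y clear] — {base_plate, bracket, housing, pin, spacer}
6. bearing@(0, -1) [+x clear] — {base_plate, bearing, bracket, housing, pin, spacer}
7. cover@(0, -2) [-x clear] — {base_plate, bearing, bracket, cover, housing, pin, spacer}
8. gear@(0, -3) [-x clear] — {base_plate, bearing, bracket, cover, gear, housing, pin, spacer}
9. shaft@(1, -1) [-y clear] — {base_plate, bearing, bracket, cover, gear, housing, pin, shaft, spacer}
10. cap@(1, -3) [+x clear] — {base_plate, bearing, bracket, cap, cover, gear, housing, pin, shaft, spacer}

spacer; base_plate; pin; bracket; housing; bearing; cover; gear; shaft; cap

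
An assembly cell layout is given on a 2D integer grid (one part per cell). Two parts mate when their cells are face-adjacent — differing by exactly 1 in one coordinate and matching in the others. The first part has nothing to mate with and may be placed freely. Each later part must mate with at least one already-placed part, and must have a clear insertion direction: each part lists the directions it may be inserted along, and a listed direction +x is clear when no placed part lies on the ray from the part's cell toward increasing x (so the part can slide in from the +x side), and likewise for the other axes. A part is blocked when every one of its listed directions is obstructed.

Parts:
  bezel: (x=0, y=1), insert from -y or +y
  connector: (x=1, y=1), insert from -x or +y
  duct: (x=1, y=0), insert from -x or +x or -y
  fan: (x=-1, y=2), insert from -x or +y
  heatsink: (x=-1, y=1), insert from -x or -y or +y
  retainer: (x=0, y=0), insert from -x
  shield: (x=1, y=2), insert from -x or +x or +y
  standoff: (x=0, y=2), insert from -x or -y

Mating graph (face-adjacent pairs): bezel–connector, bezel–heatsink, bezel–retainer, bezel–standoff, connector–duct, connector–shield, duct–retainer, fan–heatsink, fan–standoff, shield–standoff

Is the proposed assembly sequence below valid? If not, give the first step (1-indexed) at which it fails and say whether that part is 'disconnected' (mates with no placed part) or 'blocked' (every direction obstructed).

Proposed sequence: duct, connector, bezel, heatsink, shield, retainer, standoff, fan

Valid

1. duct@(1, 0) [-x clear] — {duct}
2. connector@(1, 1) [-x clear] — {connector, duct}
3. bezel@(0, 1) [-y clear] — {bezel, connector, duct}
4. heatsink@(-1, 1) [-x clear] — {bezel, connector, duct, heatsink}
5. shield@(1, 2) [-x clear] — {bezel, connector, duct, heatsink, shield}
6. retainer@(0, 0) [-x clear] — {bezel, connector, duct, heatsink, retainer, shield}
7. standoff@(0, 2) [-x clear] — {bezel, connector, duct, heatsink, retainer, shield, standoff}
8. fan@(-1, 2) [-x clear] — {bezel, connector, duct, fan, heatsink, retainer, shield, standoff}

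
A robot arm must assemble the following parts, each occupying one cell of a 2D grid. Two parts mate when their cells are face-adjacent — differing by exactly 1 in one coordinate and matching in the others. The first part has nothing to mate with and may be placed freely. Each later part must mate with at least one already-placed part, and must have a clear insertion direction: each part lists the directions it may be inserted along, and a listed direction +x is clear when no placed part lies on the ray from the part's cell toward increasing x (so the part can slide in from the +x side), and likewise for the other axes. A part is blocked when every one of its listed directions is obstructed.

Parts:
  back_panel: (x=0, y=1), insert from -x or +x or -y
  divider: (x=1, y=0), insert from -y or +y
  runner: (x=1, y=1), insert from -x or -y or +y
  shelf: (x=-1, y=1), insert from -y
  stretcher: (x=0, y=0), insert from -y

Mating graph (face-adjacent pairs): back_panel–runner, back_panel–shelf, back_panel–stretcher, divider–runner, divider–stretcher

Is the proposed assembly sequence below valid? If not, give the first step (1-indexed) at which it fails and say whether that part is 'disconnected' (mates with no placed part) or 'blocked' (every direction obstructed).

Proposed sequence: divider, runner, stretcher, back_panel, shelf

Valid

1. divider@(1, 0) [-y clear] — {divider}
2. runner@(1, 1) [-x clear] — {divider, runner}
3. stretcher@(0, 0) [-y clear] — {divider, runner, stretcher}
4. back_panel@(0, 1) [-x clear] — {back_panel, divider, runner, stretcher}
5. shelf@(-1, 1) [-y clear] — {back_panel, divider, runner, shelf, stretcher}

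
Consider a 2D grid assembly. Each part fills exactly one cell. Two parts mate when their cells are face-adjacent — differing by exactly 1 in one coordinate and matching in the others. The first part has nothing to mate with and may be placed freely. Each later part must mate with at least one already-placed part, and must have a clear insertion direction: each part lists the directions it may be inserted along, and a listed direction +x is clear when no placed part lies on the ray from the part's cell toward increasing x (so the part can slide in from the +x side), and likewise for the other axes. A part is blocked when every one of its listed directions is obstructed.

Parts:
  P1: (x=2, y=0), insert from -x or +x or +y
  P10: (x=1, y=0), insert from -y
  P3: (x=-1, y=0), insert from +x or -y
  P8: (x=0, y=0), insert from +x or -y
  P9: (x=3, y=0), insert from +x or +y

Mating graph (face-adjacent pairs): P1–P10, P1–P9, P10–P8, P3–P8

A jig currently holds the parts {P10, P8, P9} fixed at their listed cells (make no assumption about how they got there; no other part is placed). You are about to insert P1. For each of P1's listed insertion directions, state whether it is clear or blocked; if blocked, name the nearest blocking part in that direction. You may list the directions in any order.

-x: nearest on ray is P10@(1, 0) ⇒ blocked
+x: nearest on ray is P9@(3, 0) ⇒ blocked
+y: ray from P1(2, 0) has no placed part ⇒ clear

+x: blocked by P9; +y: clear; -x: blocked by P10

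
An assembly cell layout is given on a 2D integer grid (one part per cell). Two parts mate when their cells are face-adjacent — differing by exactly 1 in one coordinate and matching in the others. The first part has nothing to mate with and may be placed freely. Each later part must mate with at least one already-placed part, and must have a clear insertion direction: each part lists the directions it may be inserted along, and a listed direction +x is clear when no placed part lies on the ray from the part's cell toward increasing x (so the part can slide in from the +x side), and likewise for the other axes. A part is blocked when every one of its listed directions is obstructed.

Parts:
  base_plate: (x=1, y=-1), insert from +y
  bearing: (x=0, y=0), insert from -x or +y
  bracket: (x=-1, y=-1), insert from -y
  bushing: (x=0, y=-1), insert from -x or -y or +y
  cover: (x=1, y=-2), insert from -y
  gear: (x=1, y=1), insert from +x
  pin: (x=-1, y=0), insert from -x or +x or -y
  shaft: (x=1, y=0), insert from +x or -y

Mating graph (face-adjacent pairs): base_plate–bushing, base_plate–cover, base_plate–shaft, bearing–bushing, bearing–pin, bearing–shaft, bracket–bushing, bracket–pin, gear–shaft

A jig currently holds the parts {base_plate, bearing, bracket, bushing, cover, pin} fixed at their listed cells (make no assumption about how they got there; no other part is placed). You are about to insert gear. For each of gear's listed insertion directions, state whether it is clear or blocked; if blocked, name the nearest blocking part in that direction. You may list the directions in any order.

+x: clear

+x: ray from gear(1, 1) has no placed part ⇒ clear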